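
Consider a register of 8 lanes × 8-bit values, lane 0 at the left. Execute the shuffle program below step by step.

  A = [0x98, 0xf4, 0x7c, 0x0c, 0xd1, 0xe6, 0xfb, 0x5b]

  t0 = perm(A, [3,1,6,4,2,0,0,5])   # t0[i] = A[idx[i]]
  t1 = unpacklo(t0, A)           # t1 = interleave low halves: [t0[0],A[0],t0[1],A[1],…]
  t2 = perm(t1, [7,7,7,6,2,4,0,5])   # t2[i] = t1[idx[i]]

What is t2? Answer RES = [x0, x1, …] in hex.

RES = [0x0c, 0x0c, 0x0c, 0xd1, 0xf4, 0xfb, 0x0c, 0x7c]

→ t0 |0c|f4|fb|d1|7c|98|98|e6|
→ t1 |0c|98|f4|f4|fb|7c|d1|0c|
→ t2 |0c|0c|0c|d1|f4|fb|0c|7c|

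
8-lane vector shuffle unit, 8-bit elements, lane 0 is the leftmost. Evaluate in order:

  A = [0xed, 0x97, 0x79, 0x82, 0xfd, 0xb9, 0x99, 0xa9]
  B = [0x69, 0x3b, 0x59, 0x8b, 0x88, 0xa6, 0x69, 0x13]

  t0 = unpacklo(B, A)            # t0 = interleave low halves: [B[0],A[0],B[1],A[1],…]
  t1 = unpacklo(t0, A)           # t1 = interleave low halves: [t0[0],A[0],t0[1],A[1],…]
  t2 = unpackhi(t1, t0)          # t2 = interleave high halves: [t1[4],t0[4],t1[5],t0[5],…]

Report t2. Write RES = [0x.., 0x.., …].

→ t0 |69|ed|3b|97|59|79|8b|82|
→ t1 |69|ed|ed|97|3b|79|97|82|
→ t2 |3b|59|79|79|97|8b|82|82|

RES = [ 0x3b  0x59  0x79  0x79  0x97  0x8b  0x82  0x82 ]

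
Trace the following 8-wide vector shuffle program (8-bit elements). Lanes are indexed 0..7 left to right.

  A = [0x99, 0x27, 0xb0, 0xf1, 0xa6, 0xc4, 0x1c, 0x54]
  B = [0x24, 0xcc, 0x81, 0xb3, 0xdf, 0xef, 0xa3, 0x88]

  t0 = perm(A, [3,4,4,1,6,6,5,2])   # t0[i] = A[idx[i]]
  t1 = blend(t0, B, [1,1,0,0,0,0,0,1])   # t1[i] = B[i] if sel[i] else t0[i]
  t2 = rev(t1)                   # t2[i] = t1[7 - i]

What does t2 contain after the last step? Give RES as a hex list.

RES = [0x88, 0xc4, 0x1c, 0x1c, 0x27, 0xa6, 0xcc, 0x24]

t0 = [0xf1, 0xa6, 0xa6, 0x27, 0x1c, 0x1c, 0xc4, 0xb0]
t1 = [0x24, 0xcc, 0xa6, 0x27, 0x1c, 0x1c, 0xc4, 0x88]
t2 = [0x88, 0xc4, 0x1c, 0x1c, 0x27, 0xa6, 0xcc, 0x24]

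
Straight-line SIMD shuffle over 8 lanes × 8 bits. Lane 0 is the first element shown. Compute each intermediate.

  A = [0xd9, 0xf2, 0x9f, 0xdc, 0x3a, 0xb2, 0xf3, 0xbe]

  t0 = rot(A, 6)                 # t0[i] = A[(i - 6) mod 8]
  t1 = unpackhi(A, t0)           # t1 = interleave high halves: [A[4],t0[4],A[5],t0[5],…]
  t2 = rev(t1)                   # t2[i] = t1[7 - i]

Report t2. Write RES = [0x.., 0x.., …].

t0 = [0x9f, 0xdc, 0x3a, 0xb2, 0xf3, 0xbe, 0xd9, 0xf2]
t1 = [0x3a, 0xf3, 0xb2, 0xbe, 0xf3, 0xd9, 0xbe, 0xf2]
t2 = [0xf2, 0xbe, 0xd9, 0xf3, 0xbe, 0xb2, 0xf3, 0x3a]

RES = [0xf2, 0xbe, 0xd9, 0xf3, 0xbe, 0xb2, 0xf3, 0x3a]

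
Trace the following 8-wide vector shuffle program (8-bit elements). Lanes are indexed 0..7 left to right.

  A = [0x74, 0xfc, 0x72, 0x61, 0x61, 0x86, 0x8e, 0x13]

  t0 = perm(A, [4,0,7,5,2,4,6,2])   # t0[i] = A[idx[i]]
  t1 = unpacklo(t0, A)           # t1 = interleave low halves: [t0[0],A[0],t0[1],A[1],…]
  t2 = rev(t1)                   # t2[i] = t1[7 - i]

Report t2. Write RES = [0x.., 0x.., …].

RES = [0x61, 0x86, 0x72, 0x13, 0xfc, 0x74, 0x74, 0x61]

  t0: 61 74 13 86 72 61 8e 72
  t1: 61 74 74 fc 13 72 86 61
  t2: 61 86 72 13 fc 74 74 61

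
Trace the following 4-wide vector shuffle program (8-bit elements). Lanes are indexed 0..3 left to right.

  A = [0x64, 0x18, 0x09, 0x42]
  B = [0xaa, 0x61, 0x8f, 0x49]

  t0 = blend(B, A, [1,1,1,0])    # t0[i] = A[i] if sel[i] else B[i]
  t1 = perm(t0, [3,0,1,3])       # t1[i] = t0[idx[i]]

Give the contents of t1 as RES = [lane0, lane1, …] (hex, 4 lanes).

RES = [ 0x49  0x64  0x18  0x49 ]

t0 = [0x64, 0x18, 0x09, 0x49]
t1 = [0x49, 0x64, 0x18, 0x49]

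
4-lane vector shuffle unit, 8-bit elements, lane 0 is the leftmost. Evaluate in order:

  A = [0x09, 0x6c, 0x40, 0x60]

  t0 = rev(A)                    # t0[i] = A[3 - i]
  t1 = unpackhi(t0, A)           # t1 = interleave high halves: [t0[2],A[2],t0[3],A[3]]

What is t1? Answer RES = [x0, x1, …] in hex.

RES = [ 0x6c  0x40  0x09  0x60 ]

  t0: 60 40 6c 09
  t1: 6c 40 09 60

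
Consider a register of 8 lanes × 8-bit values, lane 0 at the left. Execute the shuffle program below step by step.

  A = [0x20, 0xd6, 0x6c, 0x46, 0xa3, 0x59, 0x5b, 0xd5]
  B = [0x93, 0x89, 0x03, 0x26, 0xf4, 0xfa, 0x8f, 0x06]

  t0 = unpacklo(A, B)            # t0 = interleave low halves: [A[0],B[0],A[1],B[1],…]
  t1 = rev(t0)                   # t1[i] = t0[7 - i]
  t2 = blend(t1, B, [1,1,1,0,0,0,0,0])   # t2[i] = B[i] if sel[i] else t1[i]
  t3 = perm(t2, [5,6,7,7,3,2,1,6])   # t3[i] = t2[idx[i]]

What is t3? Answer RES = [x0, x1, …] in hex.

  t0: 20 93 d6 89 6c 03 46 26
  t1: 26 46 03 6c 89 d6 93 20
  t2: 93 89 03 6c 89 d6 93 20
  t3: d6 93 20 20 6c 03 89 93

RES = [0xd6, 0x93, 0x20, 0x20, 0x6c, 0x03, 0x89, 0x93]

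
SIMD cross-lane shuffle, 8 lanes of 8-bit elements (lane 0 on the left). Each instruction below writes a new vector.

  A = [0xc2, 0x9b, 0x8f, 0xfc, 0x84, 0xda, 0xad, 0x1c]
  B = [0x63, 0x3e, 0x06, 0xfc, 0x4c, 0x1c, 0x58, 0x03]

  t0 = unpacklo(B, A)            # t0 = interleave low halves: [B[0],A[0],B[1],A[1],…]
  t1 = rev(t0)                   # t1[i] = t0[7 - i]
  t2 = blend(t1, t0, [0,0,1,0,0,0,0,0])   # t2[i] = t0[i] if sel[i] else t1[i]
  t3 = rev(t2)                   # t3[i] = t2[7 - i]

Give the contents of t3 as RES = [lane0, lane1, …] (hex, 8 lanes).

RES = [ 0x63  0xc2  0x3e  0x9b  0x06  0x3e  0xfc  0xfc ]

t0 = [0x63, 0xc2, 0x3e, 0x9b, 0x06, 0x8f, 0xfc, 0xfc]
t1 = [0xfc, 0xfc, 0x8f, 0x06, 0x9b, 0x3e, 0xc2, 0x63]
t2 = [0xfc, 0xfc, 0x3e, 0x06, 0x9b, 0x3e, 0xc2, 0x63]
t3 = [0x63, 0xc2, 0x3e, 0x9b, 0x06, 0x3e, 0xfc, 0xfc]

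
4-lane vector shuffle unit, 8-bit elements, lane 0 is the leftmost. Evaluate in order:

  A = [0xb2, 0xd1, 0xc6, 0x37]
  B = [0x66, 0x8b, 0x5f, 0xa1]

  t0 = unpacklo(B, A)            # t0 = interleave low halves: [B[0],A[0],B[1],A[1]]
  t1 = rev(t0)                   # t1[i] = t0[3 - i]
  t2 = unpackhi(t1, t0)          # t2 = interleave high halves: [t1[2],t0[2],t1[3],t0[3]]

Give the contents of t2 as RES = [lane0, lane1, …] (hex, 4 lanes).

RES = [0xb2, 0x8b, 0x66, 0xd1]

  t0: 66 b2 8b d1
  t1: d1 8b b2 66
  t2: b2 8b 66 d1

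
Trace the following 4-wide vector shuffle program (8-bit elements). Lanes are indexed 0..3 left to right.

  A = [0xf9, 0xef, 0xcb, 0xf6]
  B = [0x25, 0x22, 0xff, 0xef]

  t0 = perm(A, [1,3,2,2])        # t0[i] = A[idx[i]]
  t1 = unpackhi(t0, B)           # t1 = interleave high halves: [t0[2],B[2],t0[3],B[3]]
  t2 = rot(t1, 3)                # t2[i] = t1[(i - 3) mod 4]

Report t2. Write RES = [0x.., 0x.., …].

t0 = [0xef, 0xf6, 0xcb, 0xcb]
t1 = [0xcb, 0xff, 0xcb, 0xef]
t2 = [0xff, 0xcb, 0xef, 0xcb]

RES = [ 0xff  0xcb  0xef  0xcb ]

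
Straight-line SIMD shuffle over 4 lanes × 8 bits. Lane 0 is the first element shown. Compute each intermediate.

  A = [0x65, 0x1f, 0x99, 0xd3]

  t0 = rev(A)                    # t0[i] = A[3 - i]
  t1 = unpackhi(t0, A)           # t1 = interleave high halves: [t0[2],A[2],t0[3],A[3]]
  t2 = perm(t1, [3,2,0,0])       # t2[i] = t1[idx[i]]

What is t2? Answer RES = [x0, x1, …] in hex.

→ t0 |d3|99|1f|65|
→ t1 |1f|99|65|d3|
→ t2 |d3|65|1f|1f|

RES = [ 0xd3  0x65  0x1f  0x1f ]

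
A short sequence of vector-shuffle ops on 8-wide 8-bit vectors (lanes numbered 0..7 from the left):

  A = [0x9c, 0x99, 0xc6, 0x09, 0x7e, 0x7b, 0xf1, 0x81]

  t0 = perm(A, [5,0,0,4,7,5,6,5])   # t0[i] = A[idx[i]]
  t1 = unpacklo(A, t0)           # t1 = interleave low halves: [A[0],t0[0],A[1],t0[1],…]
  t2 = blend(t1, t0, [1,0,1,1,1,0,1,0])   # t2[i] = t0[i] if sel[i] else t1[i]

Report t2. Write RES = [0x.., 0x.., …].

→ t0 |7b|9c|9c|7e|81|7b|f1|7b|
→ t1 |9c|7b|99|9c|c6|9c|09|7e|
→ t2 |7b|7b|9c|7e|81|9c|f1|7e|

RES = [ 0x7b  0x7b  0x9c  0x7e  0x81  0x9c  0xf1  0x7e ]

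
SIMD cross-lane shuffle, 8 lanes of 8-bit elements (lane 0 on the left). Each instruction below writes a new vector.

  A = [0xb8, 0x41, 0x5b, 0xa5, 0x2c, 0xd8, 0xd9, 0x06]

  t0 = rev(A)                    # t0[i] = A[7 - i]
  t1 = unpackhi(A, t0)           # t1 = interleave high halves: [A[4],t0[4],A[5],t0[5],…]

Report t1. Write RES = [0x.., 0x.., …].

RES = [ 0x2c  0xa5  0xd8  0x5b  0xd9  0x41  0x06  0xb8 ]

  t0: 06 d9 d8 2c a5 5b 41 b8
  t1: 2c a5 d8 5b d9 41 06 b8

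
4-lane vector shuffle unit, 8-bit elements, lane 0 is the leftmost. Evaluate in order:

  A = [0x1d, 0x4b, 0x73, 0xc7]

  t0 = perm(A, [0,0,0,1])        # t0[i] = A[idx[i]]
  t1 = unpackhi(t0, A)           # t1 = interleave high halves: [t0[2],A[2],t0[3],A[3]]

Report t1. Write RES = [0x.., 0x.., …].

RES = [0x1d, 0x73, 0x4b, 0xc7]

  t0: 1d 1d 1d 4b
  t1: 1d 73 4b c7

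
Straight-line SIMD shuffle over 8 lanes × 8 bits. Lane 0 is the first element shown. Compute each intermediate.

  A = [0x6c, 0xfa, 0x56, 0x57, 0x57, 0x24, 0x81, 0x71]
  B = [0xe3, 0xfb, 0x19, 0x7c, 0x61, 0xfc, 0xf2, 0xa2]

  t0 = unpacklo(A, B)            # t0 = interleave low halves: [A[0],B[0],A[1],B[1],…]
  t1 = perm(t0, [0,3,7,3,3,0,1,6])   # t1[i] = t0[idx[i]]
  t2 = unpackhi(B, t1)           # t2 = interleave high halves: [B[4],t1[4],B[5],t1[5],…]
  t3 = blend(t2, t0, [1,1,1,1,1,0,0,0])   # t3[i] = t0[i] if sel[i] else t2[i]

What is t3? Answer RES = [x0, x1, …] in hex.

RES = [ 0x6c  0xe3  0xfa  0xfb  0x56  0xe3  0xa2  0x57 ]

  t0: 6c e3 fa fb 56 19 57 7c
  t1: 6c fb 7c fb fb 6c e3 57
  t2: 61 fb fc 6c f2 e3 a2 57
  t3: 6c e3 fa fb 56 e3 a2 57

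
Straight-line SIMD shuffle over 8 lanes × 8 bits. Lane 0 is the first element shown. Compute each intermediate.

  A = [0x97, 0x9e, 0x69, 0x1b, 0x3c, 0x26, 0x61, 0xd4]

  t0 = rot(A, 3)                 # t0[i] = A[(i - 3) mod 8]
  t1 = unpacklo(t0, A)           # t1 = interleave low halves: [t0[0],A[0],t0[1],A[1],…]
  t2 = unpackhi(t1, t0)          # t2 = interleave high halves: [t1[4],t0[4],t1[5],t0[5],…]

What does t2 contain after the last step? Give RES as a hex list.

RES = [ 0xd4  0x9e  0x69  0x69  0x97  0x1b  0x1b  0x3c ]

t0 = [0x26, 0x61, 0xd4, 0x97, 0x9e, 0x69, 0x1b, 0x3c]
t1 = [0x26, 0x97, 0x61, 0x9e, 0xd4, 0x69, 0x97, 0x1b]
t2 = [0xd4, 0x9e, 0x69, 0x69, 0x97, 0x1b, 0x1b, 0x3c]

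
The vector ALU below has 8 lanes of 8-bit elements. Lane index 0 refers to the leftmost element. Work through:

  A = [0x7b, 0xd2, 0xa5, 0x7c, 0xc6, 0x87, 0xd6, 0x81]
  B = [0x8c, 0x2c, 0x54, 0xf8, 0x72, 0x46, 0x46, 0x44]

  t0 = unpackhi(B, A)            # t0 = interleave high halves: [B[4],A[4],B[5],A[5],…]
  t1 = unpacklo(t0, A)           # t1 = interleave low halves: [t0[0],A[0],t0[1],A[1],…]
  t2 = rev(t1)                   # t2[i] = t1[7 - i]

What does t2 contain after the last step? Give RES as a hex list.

  t0: 72 c6 46 87 46 d6 44 81
  t1: 72 7b c6 d2 46 a5 87 7c
  t2: 7c 87 a5 46 d2 c6 7b 72

RES = [0x7c, 0x87, 0xa5, 0x46, 0xd2, 0xc6, 0x7b, 0x72]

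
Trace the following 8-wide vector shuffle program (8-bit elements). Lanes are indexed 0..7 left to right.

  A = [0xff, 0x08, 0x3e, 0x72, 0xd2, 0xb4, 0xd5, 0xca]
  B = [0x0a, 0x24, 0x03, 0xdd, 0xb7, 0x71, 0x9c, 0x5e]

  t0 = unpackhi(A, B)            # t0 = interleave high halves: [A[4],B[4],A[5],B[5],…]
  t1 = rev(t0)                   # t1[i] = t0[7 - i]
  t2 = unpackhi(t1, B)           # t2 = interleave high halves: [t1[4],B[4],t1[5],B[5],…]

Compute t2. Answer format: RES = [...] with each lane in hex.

RES = [0x71, 0xb7, 0xb4, 0x71, 0xb7, 0x9c, 0xd2, 0x5e]

  t0: d2 b7 b4 71 d5 9c ca 5e
  t1: 5e ca 9c d5 71 b4 b7 d2
  t2: 71 b7 b4 71 b7 9c d2 5e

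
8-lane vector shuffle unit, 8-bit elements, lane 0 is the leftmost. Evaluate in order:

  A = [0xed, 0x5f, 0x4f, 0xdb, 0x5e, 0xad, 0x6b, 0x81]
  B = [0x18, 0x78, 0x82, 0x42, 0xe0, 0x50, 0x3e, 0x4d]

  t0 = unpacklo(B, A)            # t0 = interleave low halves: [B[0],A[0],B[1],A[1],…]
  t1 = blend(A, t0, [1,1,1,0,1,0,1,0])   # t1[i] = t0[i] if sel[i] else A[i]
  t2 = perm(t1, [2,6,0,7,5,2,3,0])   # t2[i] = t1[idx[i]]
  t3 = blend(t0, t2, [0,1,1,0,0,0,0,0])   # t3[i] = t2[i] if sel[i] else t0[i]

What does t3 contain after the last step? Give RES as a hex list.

RES = [0x18, 0x42, 0x18, 0x5f, 0x82, 0x4f, 0x42, 0xdb]

→ t0 |18|ed|78|5f|82|4f|42|db|
→ t1 |18|ed|78|db|82|ad|42|81|
→ t2 |78|42|18|81|ad|78|db|18|
→ t3 |18|42|18|5f|82|4f|42|db|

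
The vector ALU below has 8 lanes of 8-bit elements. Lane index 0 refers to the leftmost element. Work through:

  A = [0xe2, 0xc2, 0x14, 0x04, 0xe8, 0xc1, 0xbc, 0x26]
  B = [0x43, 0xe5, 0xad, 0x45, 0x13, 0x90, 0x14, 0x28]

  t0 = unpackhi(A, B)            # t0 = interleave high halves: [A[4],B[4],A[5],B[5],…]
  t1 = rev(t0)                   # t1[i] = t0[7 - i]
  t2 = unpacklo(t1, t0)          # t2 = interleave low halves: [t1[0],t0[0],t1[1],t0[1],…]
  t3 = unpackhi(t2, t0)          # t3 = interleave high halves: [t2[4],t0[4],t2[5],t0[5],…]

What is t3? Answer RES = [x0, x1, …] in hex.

RES = [0x14, 0xbc, 0xc1, 0x14, 0xbc, 0x26, 0x90, 0x28]

  t0: e8 13 c1 90 bc 14 26 28
  t1: 28 26 14 bc 90 c1 13 e8
  t2: 28 e8 26 13 14 c1 bc 90
  t3: 14 bc c1 14 bc 26 90 28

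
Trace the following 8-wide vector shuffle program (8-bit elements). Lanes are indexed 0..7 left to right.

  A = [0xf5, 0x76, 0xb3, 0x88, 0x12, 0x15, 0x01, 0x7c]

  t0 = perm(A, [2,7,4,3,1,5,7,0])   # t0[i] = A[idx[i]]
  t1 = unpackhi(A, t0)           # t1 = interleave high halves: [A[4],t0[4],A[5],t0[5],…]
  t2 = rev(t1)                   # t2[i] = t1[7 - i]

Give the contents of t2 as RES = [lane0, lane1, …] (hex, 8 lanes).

  t0: b3 7c 12 88 76 15 7c f5
  t1: 12 76 15 15 01 7c 7c f5
  t2: f5 7c 7c 01 15 15 76 12

RES = [ 0xf5  0x7c  0x7c  0x01  0x15  0x15  0x76  0x12 ]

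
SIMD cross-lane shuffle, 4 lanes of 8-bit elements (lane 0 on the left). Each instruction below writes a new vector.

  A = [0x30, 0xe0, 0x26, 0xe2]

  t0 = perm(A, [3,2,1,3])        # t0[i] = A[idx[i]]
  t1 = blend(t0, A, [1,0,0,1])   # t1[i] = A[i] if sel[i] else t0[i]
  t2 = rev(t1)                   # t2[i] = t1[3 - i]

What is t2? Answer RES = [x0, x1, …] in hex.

RES = [ 0xe2  0xe0  0x26  0x30 ]

  t0: e2 26 e0 e2
  t1: 30 26 e0 e2
  t2: e2 e0 26 30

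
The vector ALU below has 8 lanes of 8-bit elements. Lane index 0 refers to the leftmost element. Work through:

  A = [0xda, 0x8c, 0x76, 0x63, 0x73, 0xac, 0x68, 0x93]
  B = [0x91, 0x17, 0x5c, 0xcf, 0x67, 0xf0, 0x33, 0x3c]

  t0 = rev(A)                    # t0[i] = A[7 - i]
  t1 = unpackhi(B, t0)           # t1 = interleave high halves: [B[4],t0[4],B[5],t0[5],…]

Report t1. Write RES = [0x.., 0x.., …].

RES = [0x67, 0x63, 0xf0, 0x76, 0x33, 0x8c, 0x3c, 0xda]

→ t0 |93|68|ac|73|63|76|8c|da|
→ t1 |67|63|f0|76|33|8c|3c|da|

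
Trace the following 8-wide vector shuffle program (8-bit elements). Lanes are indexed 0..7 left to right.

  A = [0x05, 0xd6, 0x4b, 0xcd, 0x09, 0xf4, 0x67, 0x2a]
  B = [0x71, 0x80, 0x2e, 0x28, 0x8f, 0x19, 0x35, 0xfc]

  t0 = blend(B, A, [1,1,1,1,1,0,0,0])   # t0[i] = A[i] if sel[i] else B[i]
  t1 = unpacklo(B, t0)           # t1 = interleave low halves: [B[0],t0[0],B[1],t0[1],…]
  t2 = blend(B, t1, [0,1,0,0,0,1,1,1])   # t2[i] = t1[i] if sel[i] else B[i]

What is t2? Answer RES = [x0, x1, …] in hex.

→ t0 |05|d6|4b|cd|09|19|35|fc|
→ t1 |71|05|80|d6|2e|4b|28|cd|
→ t2 |71|05|2e|28|8f|4b|28|cd|

RES = [0x71, 0x05, 0x2e, 0x28, 0x8f, 0x4b, 0x28, 0xcd]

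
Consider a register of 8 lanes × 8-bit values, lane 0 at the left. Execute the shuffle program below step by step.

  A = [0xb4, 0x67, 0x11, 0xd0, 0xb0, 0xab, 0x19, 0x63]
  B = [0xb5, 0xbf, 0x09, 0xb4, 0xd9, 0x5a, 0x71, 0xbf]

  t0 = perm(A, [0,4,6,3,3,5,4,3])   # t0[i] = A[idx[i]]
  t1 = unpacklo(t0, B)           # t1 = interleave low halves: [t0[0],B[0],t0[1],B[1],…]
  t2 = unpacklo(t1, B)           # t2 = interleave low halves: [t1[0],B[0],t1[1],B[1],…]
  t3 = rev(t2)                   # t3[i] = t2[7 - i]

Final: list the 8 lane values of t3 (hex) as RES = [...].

  t0: b4 b0 19 d0 d0 ab b0 d0
  t1: b4 b5 b0 bf 19 09 d0 b4
  t2: b4 b5 b5 bf b0 09 bf b4
  t3: b4 bf 09 b0 bf b5 b5 b4

RES = [0xb4, 0xbf, 0x09, 0xb0, 0xbf, 0xb5, 0xb5, 0xb4]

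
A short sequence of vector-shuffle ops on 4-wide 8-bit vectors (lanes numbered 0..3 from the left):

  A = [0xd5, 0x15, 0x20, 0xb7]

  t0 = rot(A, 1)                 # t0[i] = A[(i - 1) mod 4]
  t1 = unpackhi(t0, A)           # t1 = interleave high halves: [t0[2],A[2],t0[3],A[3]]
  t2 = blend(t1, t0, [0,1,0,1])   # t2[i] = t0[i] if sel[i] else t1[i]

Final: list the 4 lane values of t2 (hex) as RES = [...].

t0 = [0xb7, 0xd5, 0x15, 0x20]
t1 = [0x15, 0x20, 0x20, 0xb7]
t2 = [0x15, 0xd5, 0x20, 0x20]

RES = [0x15, 0xd5, 0x20, 0x20]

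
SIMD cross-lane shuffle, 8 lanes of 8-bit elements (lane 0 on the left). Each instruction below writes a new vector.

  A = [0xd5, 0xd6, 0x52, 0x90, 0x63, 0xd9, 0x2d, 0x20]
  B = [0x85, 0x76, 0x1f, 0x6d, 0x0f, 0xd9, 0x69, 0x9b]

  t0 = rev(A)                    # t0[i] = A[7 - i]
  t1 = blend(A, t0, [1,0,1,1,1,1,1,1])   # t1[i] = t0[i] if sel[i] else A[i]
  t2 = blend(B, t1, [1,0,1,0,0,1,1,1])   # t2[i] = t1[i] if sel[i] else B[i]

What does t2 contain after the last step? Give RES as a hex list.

RES = [ 0x20  0x76  0xd9  0x6d  0x0f  0x52  0xd6  0xd5 ]

→ t0 |20|2d|d9|63|90|52|d6|d5|
→ t1 |20|d6|d9|63|90|52|d6|d5|
→ t2 |20|76|d9|6d|0f|52|d6|d5|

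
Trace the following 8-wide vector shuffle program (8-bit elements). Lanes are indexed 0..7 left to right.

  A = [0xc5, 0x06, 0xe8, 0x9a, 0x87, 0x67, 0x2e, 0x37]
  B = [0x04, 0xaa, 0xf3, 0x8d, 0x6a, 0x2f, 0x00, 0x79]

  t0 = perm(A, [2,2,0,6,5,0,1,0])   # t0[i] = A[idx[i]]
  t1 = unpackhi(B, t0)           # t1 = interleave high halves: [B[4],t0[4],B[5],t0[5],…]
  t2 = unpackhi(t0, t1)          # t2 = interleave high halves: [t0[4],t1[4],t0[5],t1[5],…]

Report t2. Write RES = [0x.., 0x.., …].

RES = [ 0x67  0x00  0xc5  0x06  0x06  0x79  0xc5  0xc5 ]

→ t0 |e8|e8|c5|2e|67|c5|06|c5|
→ t1 |6a|67|2f|c5|00|06|79|c5|
→ t2 |67|00|c5|06|06|79|c5|c5|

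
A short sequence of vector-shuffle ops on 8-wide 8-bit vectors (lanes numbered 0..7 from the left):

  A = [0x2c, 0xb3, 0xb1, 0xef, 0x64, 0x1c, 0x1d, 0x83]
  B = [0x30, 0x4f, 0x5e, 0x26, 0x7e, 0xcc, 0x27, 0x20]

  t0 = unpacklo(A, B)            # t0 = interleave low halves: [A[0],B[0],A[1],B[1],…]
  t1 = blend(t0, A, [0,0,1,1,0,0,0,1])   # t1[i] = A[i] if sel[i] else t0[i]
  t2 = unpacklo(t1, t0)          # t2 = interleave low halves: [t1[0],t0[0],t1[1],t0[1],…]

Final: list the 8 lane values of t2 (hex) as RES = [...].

RES = [ 0x2c  0x2c  0x30  0x30  0xb1  0xb3  0xef  0x4f ]

t0 = [0x2c, 0x30, 0xb3, 0x4f, 0xb1, 0x5e, 0xef, 0x26]
t1 = [0x2c, 0x30, 0xb1, 0xef, 0xb1, 0x5e, 0xef, 0x83]
t2 = [0x2c, 0x2c, 0x30, 0x30, 0xb1, 0xb3, 0xef, 0x4f]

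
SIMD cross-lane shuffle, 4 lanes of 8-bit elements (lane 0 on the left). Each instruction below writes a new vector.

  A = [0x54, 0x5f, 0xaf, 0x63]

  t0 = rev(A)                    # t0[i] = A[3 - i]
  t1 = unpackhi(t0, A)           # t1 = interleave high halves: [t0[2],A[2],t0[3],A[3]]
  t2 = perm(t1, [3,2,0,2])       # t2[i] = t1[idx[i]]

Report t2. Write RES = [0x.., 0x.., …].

t0 = [0x63, 0xaf, 0x5f, 0x54]
t1 = [0x5f, 0xaf, 0x54, 0x63]
t2 = [0x63, 0x54, 0x5f, 0x54]

RES = [ 0x63  0x54  0x5f  0x54 ]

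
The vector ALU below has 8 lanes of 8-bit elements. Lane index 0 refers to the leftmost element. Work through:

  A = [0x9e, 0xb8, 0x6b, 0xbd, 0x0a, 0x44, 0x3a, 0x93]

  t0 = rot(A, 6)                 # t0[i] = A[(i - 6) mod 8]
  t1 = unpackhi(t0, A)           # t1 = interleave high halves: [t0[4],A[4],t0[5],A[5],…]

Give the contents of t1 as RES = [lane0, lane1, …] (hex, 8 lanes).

  t0: 6b bd 0a 44 3a 93 9e b8
  t1: 3a 0a 93 44 9e 3a b8 93

RES = [ 0x3a  0x0a  0x93  0x44  0x9e  0x3a  0xb8  0x93 ]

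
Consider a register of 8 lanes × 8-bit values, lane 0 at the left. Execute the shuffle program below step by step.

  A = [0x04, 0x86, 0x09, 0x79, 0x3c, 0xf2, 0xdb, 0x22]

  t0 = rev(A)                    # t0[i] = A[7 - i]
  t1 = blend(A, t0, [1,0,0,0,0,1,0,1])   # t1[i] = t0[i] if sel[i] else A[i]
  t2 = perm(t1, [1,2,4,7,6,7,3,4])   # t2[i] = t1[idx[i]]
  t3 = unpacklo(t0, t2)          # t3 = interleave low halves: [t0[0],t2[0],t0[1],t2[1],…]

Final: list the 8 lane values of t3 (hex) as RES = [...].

t0 = [0x22, 0xdb, 0xf2, 0x3c, 0x79, 0x09, 0x86, 0x04]
t1 = [0x22, 0x86, 0x09, 0x79, 0x3c, 0x09, 0xdb, 0x04]
t2 = [0x86, 0x09, 0x3c, 0x04, 0xdb, 0x04, 0x79, 0x3c]
t3 = [0x22, 0x86, 0xdb, 0x09, 0xf2, 0x3c, 0x3c, 0x04]

RES = [ 0x22  0x86  0xdb  0x09  0xf2  0x3c  0x3c  0x04 ]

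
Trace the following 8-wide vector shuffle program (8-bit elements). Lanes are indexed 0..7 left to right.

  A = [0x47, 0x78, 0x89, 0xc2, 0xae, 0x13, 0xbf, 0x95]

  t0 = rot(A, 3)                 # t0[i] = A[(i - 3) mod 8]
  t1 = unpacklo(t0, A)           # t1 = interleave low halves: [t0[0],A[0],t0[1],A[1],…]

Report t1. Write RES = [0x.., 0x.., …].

→ t0 |13|bf|95|47|78|89|c2|ae|
→ t1 |13|47|bf|78|95|89|47|c2|

RES = [0x13, 0x47, 0xbf, 0x78, 0x95, 0x89, 0x47, 0xc2]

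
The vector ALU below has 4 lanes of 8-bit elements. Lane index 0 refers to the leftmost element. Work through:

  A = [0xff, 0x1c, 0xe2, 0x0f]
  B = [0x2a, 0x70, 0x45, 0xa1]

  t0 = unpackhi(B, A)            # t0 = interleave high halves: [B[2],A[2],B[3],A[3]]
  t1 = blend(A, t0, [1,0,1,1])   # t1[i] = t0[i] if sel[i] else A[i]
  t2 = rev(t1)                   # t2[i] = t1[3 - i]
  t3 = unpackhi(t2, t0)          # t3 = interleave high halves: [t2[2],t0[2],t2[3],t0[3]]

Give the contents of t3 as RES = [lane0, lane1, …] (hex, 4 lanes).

→ t0 |45|e2|a1|0f|
→ t1 |45|1c|a1|0f|
→ t2 |0f|a1|1c|45|
→ t3 |1c|a1|45|0f|

RES = [0x1c, 0xa1, 0x45, 0x0f]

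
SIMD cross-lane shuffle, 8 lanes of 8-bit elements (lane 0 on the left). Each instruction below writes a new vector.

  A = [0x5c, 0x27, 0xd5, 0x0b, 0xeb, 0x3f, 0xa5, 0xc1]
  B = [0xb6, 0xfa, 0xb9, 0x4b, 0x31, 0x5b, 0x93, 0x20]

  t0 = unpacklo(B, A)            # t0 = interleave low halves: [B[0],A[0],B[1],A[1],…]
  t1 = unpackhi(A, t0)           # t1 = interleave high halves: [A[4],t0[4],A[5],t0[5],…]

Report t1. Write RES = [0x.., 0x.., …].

t0 = [0xb6, 0x5c, 0xfa, 0x27, 0xb9, 0xd5, 0x4b, 0x0b]
t1 = [0xeb, 0xb9, 0x3f, 0xd5, 0xa5, 0x4b, 0xc1, 0x0b]

RES = [ 0xeb  0xb9  0x3f  0xd5  0xa5  0x4b  0xc1  0x0b ]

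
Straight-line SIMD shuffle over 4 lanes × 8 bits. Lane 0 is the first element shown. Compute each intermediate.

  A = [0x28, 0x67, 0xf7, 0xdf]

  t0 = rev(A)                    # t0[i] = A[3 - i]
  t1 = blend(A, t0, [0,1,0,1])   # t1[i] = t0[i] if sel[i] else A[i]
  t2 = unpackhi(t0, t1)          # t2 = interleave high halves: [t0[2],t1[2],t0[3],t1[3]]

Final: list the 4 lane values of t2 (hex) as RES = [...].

RES = [0x67, 0xf7, 0x28, 0x28]

t0 = [0xdf, 0xf7, 0x67, 0x28]
t1 = [0x28, 0xf7, 0xf7, 0x28]
t2 = [0x67, 0xf7, 0x28, 0x28]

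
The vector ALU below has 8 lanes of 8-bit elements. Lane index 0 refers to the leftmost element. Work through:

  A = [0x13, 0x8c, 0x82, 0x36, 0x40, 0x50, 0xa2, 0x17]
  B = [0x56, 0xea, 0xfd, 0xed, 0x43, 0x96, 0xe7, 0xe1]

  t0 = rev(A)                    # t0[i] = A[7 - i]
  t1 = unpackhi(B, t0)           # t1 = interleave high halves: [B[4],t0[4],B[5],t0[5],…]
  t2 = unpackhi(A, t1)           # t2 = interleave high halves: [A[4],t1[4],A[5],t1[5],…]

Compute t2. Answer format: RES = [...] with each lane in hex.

  t0: 17 a2 50 40 36 82 8c 13
  t1: 43 36 96 82 e7 8c e1 13
  t2: 40 e7 50 8c a2 e1 17 13

RES = [ 0x40  0xe7  0x50  0x8c  0xa2  0xe1  0x17  0x13 ]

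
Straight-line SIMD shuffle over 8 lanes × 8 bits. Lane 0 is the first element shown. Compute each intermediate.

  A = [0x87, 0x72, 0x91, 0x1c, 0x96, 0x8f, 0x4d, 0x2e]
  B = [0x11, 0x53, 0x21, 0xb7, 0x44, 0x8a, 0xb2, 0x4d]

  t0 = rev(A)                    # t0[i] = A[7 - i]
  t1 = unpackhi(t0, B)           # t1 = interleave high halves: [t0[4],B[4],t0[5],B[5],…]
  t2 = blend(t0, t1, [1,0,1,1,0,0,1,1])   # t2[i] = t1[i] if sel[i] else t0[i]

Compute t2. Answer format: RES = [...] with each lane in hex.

→ t0 |2e|4d|8f|96|1c|91|72|87|
→ t1 |1c|44|91|8a|72|b2|87|4d|
→ t2 |1c|4d|91|8a|1c|91|87|4d|

RES = [ 0x1c  0x4d  0x91  0x8a  0x1c  0x91  0x87  0x4d ]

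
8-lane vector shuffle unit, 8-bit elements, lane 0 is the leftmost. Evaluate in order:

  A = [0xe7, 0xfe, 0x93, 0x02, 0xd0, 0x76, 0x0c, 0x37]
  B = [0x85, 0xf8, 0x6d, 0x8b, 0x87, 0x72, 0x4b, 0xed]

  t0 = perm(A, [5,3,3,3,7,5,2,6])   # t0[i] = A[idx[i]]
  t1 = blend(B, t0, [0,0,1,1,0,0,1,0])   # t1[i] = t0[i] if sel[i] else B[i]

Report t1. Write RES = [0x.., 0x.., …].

→ t0 |76|02|02|02|37|76|93|0c|
→ t1 |85|f8|02|02|87|72|93|ed|

RES = [ 0x85  0xf8  0x02  0x02  0x87  0x72  0x93  0xed ]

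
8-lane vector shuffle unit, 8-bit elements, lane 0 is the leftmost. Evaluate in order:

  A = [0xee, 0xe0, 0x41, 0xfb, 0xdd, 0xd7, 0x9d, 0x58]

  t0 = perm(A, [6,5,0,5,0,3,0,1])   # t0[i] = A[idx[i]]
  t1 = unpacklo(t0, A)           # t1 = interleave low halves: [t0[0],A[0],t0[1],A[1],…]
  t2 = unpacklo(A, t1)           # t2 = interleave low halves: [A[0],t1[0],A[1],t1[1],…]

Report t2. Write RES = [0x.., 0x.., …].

RES = [ 0xee  0x9d  0xe0  0xee  0x41  0xd7  0xfb  0xe0 ]

→ t0 |9d|d7|ee|d7|ee|fb|ee|e0|
→ t1 |9d|ee|d7|e0|ee|41|d7|fb|
→ t2 |ee|9d|e0|ee|41|d7|fb|e0|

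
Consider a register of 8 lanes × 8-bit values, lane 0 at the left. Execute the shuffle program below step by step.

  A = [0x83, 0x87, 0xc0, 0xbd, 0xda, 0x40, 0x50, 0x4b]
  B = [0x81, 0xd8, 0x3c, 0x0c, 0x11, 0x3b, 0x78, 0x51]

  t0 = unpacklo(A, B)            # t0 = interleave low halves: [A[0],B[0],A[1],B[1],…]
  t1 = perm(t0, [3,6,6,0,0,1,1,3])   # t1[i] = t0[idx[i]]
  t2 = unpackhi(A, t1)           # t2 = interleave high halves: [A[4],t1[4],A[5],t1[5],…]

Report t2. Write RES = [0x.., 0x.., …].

RES = [ 0xda  0x83  0x40  0x81  0x50  0x81  0x4b  0xd8 ]

t0 = [0x83, 0x81, 0x87, 0xd8, 0xc0, 0x3c, 0xbd, 0x0c]
t1 = [0xd8, 0xbd, 0xbd, 0x83, 0x83, 0x81, 0x81, 0xd8]
t2 = [0xda, 0x83, 0x40, 0x81, 0x50, 0x81, 0x4b, 0xd8]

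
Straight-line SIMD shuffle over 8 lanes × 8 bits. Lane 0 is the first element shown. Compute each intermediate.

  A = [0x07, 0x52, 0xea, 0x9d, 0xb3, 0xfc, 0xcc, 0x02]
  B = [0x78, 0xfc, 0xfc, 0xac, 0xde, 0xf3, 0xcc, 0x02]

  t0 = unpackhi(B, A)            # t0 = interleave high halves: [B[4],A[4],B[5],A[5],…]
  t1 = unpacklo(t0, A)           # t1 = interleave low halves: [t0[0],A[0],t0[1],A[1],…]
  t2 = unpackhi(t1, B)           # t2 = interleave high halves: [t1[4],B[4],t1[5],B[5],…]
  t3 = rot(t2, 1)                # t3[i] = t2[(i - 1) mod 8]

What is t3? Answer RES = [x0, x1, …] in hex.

t0 = [0xde, 0xb3, 0xf3, 0xfc, 0xcc, 0xcc, 0x02, 0x02]
t1 = [0xde, 0x07, 0xb3, 0x52, 0xf3, 0xea, 0xfc, 0x9d]
t2 = [0xf3, 0xde, 0xea, 0xf3, 0xfc, 0xcc, 0x9d, 0x02]
t3 = [0x02, 0xf3, 0xde, 0xea, 0xf3, 0xfc, 0xcc, 0x9d]

RES = [ 0x02  0xf3  0xde  0xea  0xf3  0xfc  0xcc  0x9d ]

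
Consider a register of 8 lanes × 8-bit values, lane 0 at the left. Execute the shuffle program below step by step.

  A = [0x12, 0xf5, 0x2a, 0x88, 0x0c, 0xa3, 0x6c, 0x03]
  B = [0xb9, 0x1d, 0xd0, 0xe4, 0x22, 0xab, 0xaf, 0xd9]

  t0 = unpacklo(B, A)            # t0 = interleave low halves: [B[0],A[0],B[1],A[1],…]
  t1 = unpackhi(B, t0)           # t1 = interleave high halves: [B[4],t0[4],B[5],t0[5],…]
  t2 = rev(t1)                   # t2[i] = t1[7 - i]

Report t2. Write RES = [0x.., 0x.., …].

  t0: b9 12 1d f5 d0 2a e4 88
  t1: 22 d0 ab 2a af e4 d9 88
  t2: 88 d9 e4 af 2a ab d0 22

RES = [ 0x88  0xd9  0xe4  0xaf  0x2a  0xab  0xd0  0x22 ]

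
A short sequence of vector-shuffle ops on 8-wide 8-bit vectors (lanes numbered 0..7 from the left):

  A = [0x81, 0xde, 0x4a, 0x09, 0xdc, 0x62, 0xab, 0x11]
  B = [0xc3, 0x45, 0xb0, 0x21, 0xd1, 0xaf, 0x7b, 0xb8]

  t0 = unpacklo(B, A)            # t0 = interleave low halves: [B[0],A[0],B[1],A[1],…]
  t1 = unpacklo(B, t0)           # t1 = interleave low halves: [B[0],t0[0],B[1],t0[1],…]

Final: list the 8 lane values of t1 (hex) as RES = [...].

RES = [ 0xc3  0xc3  0x45  0x81  0xb0  0x45  0x21  0xde ]

t0 = [0xc3, 0x81, 0x45, 0xde, 0xb0, 0x4a, 0x21, 0x09]
t1 = [0xc3, 0xc3, 0x45, 0x81, 0xb0, 0x45, 0x21, 0xde]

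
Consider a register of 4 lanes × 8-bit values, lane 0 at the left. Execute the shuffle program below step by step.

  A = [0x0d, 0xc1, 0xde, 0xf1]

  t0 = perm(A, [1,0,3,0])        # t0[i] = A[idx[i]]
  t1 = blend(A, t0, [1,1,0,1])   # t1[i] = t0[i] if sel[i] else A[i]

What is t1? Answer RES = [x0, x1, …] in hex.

RES = [ 0xc1  0x0d  0xde  0x0d ]

  t0: c1 0d f1 0d
  t1: c1 0d de 0d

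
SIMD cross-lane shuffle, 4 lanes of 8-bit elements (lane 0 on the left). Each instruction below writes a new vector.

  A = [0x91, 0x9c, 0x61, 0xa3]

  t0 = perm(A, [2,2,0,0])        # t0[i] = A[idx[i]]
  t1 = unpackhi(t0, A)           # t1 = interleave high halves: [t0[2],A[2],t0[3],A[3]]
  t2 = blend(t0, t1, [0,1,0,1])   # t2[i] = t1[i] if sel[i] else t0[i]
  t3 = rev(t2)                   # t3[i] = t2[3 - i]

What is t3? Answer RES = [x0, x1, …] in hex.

RES = [ 0xa3  0x91  0x61  0x61 ]

  t0: 61 61 91 91
  t1: 91 61 91 a3
  t2: 61 61 91 a3
  t3: a3 91 61 61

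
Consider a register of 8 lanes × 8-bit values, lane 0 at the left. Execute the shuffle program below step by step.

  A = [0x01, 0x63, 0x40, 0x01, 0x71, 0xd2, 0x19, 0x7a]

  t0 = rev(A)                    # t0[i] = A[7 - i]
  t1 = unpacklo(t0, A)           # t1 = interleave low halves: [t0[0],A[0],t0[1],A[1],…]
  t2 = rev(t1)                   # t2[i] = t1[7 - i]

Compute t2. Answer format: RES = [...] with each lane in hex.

t0 = [0x7a, 0x19, 0xd2, 0x71, 0x01, 0x40, 0x63, 0x01]
t1 = [0x7a, 0x01, 0x19, 0x63, 0xd2, 0x40, 0x71, 0x01]
t2 = [0x01, 0x71, 0x40, 0xd2, 0x63, 0x19, 0x01, 0x7a]

RES = [0x01, 0x71, 0x40, 0xd2, 0x63, 0x19, 0x01, 0x7a]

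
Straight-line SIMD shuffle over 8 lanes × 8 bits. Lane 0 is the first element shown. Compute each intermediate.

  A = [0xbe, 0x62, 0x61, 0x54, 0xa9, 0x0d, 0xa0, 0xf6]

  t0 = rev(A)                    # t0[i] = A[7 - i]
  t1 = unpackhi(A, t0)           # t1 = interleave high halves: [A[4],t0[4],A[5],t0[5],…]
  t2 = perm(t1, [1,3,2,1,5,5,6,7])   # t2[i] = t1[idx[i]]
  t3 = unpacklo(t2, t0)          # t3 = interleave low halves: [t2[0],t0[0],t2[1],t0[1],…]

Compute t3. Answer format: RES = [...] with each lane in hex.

→ t0 |f6|a0|0d|a9|54|61|62|be|
→ t1 |a9|54|0d|61|a0|62|f6|be|
→ t2 |54|61|0d|54|62|62|f6|be|
→ t3 |54|f6|61|a0|0d|0d|54|a9|

RES = [ 0x54  0xf6  0x61  0xa0  0x0d  0x0d  0x54  0xa9 ]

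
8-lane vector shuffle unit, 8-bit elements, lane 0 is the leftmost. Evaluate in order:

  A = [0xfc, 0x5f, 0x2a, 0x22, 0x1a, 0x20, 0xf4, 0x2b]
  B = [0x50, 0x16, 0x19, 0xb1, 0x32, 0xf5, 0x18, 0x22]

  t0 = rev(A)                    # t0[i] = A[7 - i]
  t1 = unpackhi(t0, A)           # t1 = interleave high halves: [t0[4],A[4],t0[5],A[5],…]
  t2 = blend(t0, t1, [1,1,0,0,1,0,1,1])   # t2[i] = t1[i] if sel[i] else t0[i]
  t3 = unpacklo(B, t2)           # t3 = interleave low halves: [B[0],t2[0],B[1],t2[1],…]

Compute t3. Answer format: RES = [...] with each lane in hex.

RES = [0x50, 0x22, 0x16, 0x1a, 0x19, 0x20, 0xb1, 0x1a]

→ t0 |2b|f4|20|1a|22|2a|5f|fc|
→ t1 |22|1a|2a|20|5f|f4|fc|2b|
→ t2 |22|1a|20|1a|5f|2a|fc|2b|
→ t3 |50|22|16|1a|19|20|b1|1a|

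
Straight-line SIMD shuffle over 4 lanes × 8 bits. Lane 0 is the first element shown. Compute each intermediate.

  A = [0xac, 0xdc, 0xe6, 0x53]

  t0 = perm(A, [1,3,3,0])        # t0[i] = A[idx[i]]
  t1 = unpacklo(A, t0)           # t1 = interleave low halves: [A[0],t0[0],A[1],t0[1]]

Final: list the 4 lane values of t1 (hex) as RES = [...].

RES = [0xac, 0xdc, 0xdc, 0x53]

→ t0 |dc|53|53|ac|
→ t1 |ac|dc|dc|53|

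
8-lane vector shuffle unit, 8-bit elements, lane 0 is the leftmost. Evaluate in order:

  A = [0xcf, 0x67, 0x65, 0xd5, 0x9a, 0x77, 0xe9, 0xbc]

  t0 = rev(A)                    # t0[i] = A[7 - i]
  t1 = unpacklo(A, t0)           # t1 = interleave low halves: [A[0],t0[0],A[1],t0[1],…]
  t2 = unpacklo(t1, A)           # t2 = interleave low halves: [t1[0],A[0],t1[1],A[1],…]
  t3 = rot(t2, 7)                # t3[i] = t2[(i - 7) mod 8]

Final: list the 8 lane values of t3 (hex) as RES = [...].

RES = [0xcf, 0xbc, 0x67, 0x67, 0x65, 0xe9, 0xd5, 0xcf]

→ t0 |bc|e9|77|9a|d5|65|67|cf|
→ t1 |cf|bc|67|e9|65|77|d5|9a|
→ t2 |cf|cf|bc|67|67|65|e9|d5|
→ t3 |cf|bc|67|67|65|e9|d5|cf|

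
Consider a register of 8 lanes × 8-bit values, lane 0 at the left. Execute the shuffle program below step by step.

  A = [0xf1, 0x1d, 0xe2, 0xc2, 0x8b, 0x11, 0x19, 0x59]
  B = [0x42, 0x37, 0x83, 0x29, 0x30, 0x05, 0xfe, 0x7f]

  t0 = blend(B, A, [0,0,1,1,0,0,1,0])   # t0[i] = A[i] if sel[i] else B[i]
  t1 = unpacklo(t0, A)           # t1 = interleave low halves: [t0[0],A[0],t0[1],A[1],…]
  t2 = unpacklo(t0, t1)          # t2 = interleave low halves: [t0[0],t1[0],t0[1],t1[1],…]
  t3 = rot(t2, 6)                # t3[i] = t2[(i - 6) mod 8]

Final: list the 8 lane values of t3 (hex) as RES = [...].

RES = [ 0x37  0xf1  0xe2  0x37  0xc2  0x1d  0x42  0x42 ]

t0 = [0x42, 0x37, 0xe2, 0xc2, 0x30, 0x05, 0x19, 0x7f]
t1 = [0x42, 0xf1, 0x37, 0x1d, 0xe2, 0xe2, 0xc2, 0xc2]
t2 = [0x42, 0x42, 0x37, 0xf1, 0xe2, 0x37, 0xc2, 0x1d]
t3 = [0x37, 0xf1, 0xe2, 0x37, 0xc2, 0x1d, 0x42, 0x42]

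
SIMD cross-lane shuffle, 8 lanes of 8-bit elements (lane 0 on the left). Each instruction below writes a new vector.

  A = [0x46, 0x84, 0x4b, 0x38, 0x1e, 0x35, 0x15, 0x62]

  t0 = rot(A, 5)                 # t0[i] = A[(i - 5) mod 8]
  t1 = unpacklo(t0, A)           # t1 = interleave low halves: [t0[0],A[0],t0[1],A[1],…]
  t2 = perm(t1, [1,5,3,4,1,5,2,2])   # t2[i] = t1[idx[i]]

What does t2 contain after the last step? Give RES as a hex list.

RES = [0x46, 0x4b, 0x84, 0x35, 0x46, 0x4b, 0x1e, 0x1e]

→ t0 |38|1e|35|15|62|46|84|4b|
→ t1 |38|46|1e|84|35|4b|15|38|
→ t2 |46|4b|84|35|46|4b|1e|1e|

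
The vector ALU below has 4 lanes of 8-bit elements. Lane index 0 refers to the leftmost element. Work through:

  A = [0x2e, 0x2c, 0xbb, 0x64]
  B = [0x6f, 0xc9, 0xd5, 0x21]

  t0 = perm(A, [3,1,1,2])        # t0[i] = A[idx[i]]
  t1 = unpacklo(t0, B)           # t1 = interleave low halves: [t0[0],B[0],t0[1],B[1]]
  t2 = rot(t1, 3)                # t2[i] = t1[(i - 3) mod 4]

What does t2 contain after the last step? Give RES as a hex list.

RES = [ 0x6f  0x2c  0xc9  0x64 ]

  t0: 64 2c 2c bb
  t1: 64 6f 2c c9
  t2: 6f 2c c9 64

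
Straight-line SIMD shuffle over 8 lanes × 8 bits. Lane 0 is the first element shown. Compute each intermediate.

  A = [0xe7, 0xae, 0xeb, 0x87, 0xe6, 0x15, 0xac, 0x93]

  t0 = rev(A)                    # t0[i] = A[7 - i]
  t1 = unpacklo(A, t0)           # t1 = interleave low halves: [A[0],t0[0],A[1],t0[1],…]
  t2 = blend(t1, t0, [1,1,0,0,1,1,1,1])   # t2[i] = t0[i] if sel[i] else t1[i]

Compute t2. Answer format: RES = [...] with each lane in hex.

RES = [ 0x93  0xac  0xae  0xac  0x87  0xeb  0xae  0xe7 ]

t0 = [0x93, 0xac, 0x15, 0xe6, 0x87, 0xeb, 0xae, 0xe7]
t1 = [0xe7, 0x93, 0xae, 0xac, 0xeb, 0x15, 0x87, 0xe6]
t2 = [0x93, 0xac, 0xae, 0xac, 0x87, 0xeb, 0xae, 0xe7]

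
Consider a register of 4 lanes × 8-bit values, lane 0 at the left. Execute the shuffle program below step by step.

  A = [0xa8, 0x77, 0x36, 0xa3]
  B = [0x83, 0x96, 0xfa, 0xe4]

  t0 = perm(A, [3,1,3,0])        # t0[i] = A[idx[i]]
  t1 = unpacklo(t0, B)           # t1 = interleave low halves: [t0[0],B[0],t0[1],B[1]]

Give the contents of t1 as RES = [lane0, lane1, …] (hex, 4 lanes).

RES = [ 0xa3  0x83  0x77  0x96 ]

→ t0 |a3|77|a3|a8|
→ t1 |a3|83|77|96|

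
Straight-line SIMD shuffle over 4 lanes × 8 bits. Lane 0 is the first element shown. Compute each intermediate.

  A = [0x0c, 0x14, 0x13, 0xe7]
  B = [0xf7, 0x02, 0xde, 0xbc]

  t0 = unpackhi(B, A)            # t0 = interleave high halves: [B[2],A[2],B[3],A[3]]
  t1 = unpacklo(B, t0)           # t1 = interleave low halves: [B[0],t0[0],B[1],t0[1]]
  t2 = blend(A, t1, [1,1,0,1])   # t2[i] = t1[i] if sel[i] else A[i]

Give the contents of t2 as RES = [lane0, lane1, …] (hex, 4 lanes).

RES = [0xf7, 0xde, 0x13, 0x13]

→ t0 |de|13|bc|e7|
→ t1 |f7|de|02|13|
→ t2 |f7|de|13|13|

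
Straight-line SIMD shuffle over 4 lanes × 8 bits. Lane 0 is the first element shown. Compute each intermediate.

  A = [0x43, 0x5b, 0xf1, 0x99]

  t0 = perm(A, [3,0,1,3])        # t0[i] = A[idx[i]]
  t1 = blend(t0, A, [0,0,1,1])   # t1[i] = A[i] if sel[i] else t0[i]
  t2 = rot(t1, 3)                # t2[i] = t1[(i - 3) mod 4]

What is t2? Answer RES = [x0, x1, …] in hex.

t0 = [0x99, 0x43, 0x5b, 0x99]
t1 = [0x99, 0x43, 0xf1, 0x99]
t2 = [0x43, 0xf1, 0x99, 0x99]

RES = [ 0x43  0xf1  0x99  0x99 ]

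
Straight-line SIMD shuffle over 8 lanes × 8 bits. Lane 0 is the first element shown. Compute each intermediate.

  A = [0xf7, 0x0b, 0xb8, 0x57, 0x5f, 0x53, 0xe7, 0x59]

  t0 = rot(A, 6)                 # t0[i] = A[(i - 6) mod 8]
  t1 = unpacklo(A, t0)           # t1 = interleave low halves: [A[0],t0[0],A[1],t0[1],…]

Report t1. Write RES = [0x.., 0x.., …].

RES = [0xf7, 0xb8, 0x0b, 0x57, 0xb8, 0x5f, 0x57, 0x53]

→ t0 |b8|57|5f|53|e7|59|f7|0b|
→ t1 |f7|b8|0b|57|b8|5f|57|53|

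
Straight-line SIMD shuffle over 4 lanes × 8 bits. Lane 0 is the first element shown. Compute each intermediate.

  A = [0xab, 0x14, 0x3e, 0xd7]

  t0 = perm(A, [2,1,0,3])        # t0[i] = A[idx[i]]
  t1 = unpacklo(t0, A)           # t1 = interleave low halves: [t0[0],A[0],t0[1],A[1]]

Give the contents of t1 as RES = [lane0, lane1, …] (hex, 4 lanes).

RES = [0x3e, 0xab, 0x14, 0x14]

  t0: 3e 14 ab d7
  t1: 3e ab 14 14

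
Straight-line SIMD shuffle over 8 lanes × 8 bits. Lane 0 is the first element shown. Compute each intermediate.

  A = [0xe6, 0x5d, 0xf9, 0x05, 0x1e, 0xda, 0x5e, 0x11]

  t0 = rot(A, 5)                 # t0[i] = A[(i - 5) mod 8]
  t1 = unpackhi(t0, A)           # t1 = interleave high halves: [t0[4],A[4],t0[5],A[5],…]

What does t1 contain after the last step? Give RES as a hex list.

RES = [ 0x11  0x1e  0xe6  0xda  0x5d  0x5e  0xf9  0x11 ]

→ t0 |05|1e|da|5e|11|e6|5d|f9|
→ t1 |11|1e|e6|da|5d|5e|f9|11|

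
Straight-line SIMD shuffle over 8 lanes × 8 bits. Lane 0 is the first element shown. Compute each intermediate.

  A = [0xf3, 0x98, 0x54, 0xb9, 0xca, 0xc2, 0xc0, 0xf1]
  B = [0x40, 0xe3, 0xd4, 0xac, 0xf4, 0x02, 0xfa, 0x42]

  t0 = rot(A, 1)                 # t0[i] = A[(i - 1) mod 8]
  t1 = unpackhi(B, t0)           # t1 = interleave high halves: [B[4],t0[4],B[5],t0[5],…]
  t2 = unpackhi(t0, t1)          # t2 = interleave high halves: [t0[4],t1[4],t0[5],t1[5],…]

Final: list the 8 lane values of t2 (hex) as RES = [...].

t0 = [0xf1, 0xf3, 0x98, 0x54, 0xb9, 0xca, 0xc2, 0xc0]
t1 = [0xf4, 0xb9, 0x02, 0xca, 0xfa, 0xc2, 0x42, 0xc0]
t2 = [0xb9, 0xfa, 0xca, 0xc2, 0xc2, 0x42, 0xc0, 0xc0]

RES = [ 0xb9  0xfa  0xca  0xc2  0xc2  0x42  0xc0  0xc0 ]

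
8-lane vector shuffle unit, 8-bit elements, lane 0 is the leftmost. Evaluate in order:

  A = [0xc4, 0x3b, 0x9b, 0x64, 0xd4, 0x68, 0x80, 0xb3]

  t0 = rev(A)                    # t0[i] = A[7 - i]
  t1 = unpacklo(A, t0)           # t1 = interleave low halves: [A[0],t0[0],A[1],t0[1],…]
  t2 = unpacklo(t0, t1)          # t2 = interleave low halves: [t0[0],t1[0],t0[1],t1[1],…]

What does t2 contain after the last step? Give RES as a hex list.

RES = [ 0xb3  0xc4  0x80  0xb3  0x68  0x3b  0xd4  0x80 ]

t0 = [0xb3, 0x80, 0x68, 0xd4, 0x64, 0x9b, 0x3b, 0xc4]
t1 = [0xc4, 0xb3, 0x3b, 0x80, 0x9b, 0x68, 0x64, 0xd4]
t2 = [0xb3, 0xc4, 0x80, 0xb3, 0x68, 0x3b, 0xd4, 0x80]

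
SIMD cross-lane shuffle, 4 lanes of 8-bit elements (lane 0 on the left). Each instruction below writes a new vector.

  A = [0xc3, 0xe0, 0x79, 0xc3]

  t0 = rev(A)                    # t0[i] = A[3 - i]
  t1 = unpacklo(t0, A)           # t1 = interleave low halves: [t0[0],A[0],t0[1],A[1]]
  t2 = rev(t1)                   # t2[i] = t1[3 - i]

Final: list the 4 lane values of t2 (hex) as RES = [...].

RES = [ 0xe0  0x79  0xc3  0xc3 ]

  t0: c3 79 e0 c3
  t1: c3 c3 79 e0
  t2: e0 79 c3 c3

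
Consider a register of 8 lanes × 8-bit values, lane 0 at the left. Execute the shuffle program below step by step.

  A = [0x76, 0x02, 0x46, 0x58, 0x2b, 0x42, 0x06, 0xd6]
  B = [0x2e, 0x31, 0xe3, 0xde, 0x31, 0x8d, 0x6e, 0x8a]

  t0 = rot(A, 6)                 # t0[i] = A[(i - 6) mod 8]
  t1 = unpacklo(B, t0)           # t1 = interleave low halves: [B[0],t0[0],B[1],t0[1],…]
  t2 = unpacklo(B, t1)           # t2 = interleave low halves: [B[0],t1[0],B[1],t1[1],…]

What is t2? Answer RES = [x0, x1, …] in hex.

  t0: 46 58 2b 42 06 d6 76 02
  t1: 2e 46 31 58 e3 2b de 42
  t2: 2e 2e 31 46 e3 31 de 58

RES = [0x2e, 0x2e, 0x31, 0x46, 0xe3, 0x31, 0xde, 0x58]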